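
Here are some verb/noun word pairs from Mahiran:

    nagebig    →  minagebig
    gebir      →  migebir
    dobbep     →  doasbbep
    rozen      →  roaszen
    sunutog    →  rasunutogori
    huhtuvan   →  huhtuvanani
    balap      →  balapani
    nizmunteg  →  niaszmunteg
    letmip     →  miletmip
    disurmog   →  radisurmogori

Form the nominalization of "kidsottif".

balap and letmip both end in -p yet inflect differently (balapani, miletmip), so the final letter is not what conditions the rule; the last vowel is.
"kidsottif" has last vowel 'i'. The stems whose last vowel is 'i' (gebir → migebir, letmip → miletmip, nagebig → minagebig) add the prefix mi-.
So kidsottif → mikidsottif.

mikidsottif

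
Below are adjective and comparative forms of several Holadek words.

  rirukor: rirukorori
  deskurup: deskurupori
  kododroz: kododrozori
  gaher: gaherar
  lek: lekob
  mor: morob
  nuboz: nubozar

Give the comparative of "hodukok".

mor and gaher both end in -r yet inflect differently (morob, gaherar), so the final letter is not what conditions the rule; the number of vowels is.
"hodukok" has 3 vowels. The stems with 3 vowels (rirukor → rirukorori, deskurup → deskurupori, kododroz → kododrozori) add -ori.
The other patterns: stems with 1 vowel add -ob; stems with 2 vowels add -ar.
So hodukok → hodukokori.

hodukokori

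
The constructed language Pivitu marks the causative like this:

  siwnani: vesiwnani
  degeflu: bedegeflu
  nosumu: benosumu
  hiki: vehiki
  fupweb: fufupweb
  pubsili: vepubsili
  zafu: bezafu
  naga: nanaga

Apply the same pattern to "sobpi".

nosumu and naga both begin with n- yet inflect differently (benosumu, nanaga), so the first letter is not what conditions the rule; the final letter is.
"sobpi" ends in -i. The stems ending in -i (pubsili → vepubsili, siwnani → vesiwnani, hiki → vehiki) add the prefix ve-.
So sobpi → vesobpi.

vesobpi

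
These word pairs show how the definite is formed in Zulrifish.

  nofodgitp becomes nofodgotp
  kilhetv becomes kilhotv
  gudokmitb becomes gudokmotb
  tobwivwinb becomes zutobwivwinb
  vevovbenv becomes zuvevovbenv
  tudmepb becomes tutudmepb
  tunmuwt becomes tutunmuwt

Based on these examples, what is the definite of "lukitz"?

gudokmitb and tobwivwinb both end in -b yet inflect differently (gudokmotb, zutobwivwinb), so the final letter is not what conditions the rule; the second-to-last letter is.
"lukitz" has second-to-last letter 't'. The stems whose second-to-last letter is 't' (nofodgitp → nofodgotp, kilhetv → kilhotv, gudokmitb → gudokmotb) change the last vowel to 'o'.
So lukitz → lukotz.

lukotz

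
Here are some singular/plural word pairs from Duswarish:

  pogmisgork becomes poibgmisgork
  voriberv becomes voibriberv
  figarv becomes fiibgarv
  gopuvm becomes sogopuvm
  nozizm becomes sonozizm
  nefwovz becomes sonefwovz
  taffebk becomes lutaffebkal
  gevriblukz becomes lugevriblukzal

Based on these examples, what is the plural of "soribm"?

"soribm" has second-to-last letter 'b'. The one such stem in the data (taffebk → lutaffebkal) adds lu- … -al around the stem, so the same rule applies.
So soribm → lusoribmal.

lusoribmal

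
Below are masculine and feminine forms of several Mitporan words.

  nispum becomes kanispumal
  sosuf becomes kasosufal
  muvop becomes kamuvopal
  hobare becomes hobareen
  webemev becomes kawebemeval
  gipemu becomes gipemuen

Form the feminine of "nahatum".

webemev and hobare both have last vowel 'e' yet inflect differently (kawebemeval, hobareen), so the last vowel is not what conditions the rule; whether the stem ends in a vowel or a consonant is.
"nahatum" ends in a consonant. The stems ending in a consonant (webemev → kawebemeval, muvop → kamuvopal, nispum → kanispumal) add ka- … -al around the stem.
The other pattern: stems ending in a vowel add -en.
So nahatum → kanahatumal.

kanahatumal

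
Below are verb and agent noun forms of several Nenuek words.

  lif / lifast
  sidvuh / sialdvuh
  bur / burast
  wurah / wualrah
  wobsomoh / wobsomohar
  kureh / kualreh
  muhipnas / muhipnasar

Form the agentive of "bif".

kureh and wobsomoh both end in -h yet inflect differently (kualreh, wobsomohar), so the final letter is not what conditions the rule; the number of vowels is.
"bif" has 1 vowel. The stems with 1 vowel (lif → lifast, bur → burast) add -ast.
The other patterns: stems with 2 vowels insert -al- after the first vowel; stems with 3 vowels add -ar.
So bif → bifast.

bifast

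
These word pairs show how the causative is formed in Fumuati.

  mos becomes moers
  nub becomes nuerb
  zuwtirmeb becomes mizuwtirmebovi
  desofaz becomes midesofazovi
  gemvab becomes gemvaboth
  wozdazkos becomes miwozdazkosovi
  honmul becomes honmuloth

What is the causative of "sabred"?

sabredoth

nub and gemvab both end in -b yet inflect differently (nuerb, gemvaboth), so the final letter is not what conditions the rule; the number of vowels is.
"sabred" has 2 vowels. The stems with 2 vowels (honmul → honmuloth, gemvab → gemvaboth) add -oth.
The other patterns: stems with 1 vowel insert -er- after the first vowel; stems with 3 vowels add mi- … -ovi around the stem.
So sabred → sabredoth.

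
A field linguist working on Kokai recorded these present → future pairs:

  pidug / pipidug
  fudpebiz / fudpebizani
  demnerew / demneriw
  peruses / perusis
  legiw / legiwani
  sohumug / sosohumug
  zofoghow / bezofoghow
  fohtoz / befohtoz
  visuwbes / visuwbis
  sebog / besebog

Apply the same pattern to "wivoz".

bewivoz

zofoghow and legiw both end in -w yet inflect differently (bezofoghow, legiwani), so the final letter is not what conditions the rule; the last vowel is.
"wivoz" has last vowel 'o'. The stems whose last vowel is 'o' (sebog → besebog, fohtoz → befohtoz, zofoghow → bezofoghow) add the prefix be-.
The other patterns: stems whose last vowel is 'i' add -ani; stems whose last vowel is 'u' repeat the first consonant+vowel as a prefix; stems whose last vowel is 'e' change the last vowel to 'i'.
So wivoz → bewivoz.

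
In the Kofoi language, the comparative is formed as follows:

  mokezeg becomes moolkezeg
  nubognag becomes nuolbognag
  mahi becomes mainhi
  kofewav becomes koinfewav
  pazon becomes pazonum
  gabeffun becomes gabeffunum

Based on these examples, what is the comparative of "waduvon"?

waduvonum

"waduvon" ends in -n. The stems ending in -n (pazon → pazonum, gabeffun → gabeffunum) add -um.
So waduvon → waduvonum.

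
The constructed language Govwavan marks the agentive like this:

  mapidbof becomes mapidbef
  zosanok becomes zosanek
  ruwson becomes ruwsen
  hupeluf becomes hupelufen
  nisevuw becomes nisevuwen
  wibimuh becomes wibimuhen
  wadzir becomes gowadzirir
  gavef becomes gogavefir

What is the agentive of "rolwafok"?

rolwafek

"rolwafok" has last vowel 'o'. The stems whose last vowel is 'o' (mapidbof → mapidbef, zosanok → zosanek, ruwson → ruwsen) change the last vowel to 'e'.
The other patterns: stems whose last vowel is 'u' add -en; stems whose last vowel is 'e' or 'i' add go- … -ir around the stem.
So rolwafok → rolwafek.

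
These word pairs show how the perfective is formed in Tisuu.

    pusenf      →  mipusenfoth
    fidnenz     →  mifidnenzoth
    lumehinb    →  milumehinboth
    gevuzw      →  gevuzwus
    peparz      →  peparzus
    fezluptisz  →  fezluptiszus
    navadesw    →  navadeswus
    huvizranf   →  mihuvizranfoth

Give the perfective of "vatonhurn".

vatonhurnus

"vatonhurn" has second-to-last letter 'r'. The one such stem in the data (peparz → peparzus) adds -us, so the same rule applies.
The other pattern: stems whose second-to-last letter is 'n' add mi- … -oth around the stem.
So vatonhurn → vatonhurnus.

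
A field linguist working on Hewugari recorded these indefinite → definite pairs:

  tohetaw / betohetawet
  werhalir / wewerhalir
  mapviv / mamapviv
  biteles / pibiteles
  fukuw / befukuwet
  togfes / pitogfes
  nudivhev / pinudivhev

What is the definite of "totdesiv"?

tototdesiv

nudivhev and mapviv both end in -v yet inflect differently (pinudivhev, mamapviv), so the final letter is not what conditions the rule; the last vowel is.
"totdesiv" has last vowel 'i'. The stems whose last vowel is 'i' (werhalir → wewerhalir, mapviv → mamapviv) repeat the first consonant+vowel as a prefix.
The other patterns: stems whose last vowel is 'e' add the prefix pi-; stems whose last vowel is 'a' or 'u' add be- … -et around the stem.
So totdesiv → tototdesiv.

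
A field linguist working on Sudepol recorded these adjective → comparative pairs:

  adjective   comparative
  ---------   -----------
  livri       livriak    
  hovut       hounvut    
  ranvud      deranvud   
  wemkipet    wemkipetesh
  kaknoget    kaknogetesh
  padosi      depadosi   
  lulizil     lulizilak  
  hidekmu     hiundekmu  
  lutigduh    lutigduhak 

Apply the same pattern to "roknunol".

deroknunol

kaknoget and hovut both end in -t yet inflect differently (kaknogetesh, hounvut), so the final letter is not what conditions the rule; the first letter is.
"roknunol" begins with r-. The one such stem in the data (ranvud → deranvud) adds the prefix de-, so the same rule applies.
The other patterns: stems beginning with k- or w- add -esh; stems beginning with l- add -ak; stems beginning with h- insert -un- after the first vowel.
So roknunol → deroknunol.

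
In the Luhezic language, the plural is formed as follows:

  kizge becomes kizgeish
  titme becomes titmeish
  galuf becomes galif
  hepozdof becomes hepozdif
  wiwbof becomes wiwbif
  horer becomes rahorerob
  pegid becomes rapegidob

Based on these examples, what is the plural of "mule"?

"mule" ends in -e. The stems ending in -e (kizge → kizgeish, titme → titmeish) add -ish.
The other patterns: stems ending in -f change the last vowel to 'i'; stems ending in -d or -r add ra- … -ob around the stem.
So mule → muleish.

muleish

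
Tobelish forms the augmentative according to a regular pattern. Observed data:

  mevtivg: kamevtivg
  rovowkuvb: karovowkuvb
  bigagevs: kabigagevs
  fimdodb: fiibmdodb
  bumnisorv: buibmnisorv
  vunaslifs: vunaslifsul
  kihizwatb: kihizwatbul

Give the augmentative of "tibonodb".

tiibbonodb

"tibonodb" has second-to-last letter 'd'. The one such stem in the data (fimdodb → fiibmdodb) inserts -ib- after the first vowel (as does bumnisorv), so the same rule applies.
So tibonodb → tiibbonodb.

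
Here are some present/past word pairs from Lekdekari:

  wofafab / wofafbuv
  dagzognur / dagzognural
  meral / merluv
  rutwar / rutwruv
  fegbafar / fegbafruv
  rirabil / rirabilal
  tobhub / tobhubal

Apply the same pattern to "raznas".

raznsuv

wofafab and tobhub both end in -b yet inflect differently (wofafbuv, tobhubal), so the final letter is not what conditions the rule; the last vowel is.
"raznas" has last vowel 'a'. The stems whose last vowel is 'a' (meral → merluv, fegbafar → fegbafruv, wofafab → wofafbuv) delete the last vowel and add -uv.
The other pattern: stems whose last vowel is 'i' or 'u' add -al.
So raznas → raznsuv.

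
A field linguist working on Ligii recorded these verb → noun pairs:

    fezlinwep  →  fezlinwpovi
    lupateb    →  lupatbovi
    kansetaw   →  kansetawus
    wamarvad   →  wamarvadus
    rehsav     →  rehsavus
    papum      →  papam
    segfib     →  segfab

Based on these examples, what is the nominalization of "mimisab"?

mimisabus

lupateb and segfib both end in -b yet inflect differently (lupatbovi, segfab), so the final letter is not what conditions the rule; the last vowel is.
"mimisab" has last vowel 'a'. The stems whose last vowel is 'a' (kansetaw → kansetawus, wamarvad → wamarvadus, rehsav → rehsavus) add -us.
So mimisab → mimisabus.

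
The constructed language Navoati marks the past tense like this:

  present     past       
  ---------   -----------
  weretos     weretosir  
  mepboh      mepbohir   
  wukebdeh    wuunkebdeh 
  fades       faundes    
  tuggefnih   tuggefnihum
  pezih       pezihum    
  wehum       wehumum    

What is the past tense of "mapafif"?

mepboh and wukebdeh both end in -h yet inflect differently (mepbohir, wuunkebdeh), so the final letter is not what conditions the rule; the last vowel is.
"mapafif" has last vowel 'i'. The stems whose last vowel is 'i' (tuggefnih → tuggefnihum, pezih → pezihum) add -um.
So mapafif → mapafifum.

mapafifum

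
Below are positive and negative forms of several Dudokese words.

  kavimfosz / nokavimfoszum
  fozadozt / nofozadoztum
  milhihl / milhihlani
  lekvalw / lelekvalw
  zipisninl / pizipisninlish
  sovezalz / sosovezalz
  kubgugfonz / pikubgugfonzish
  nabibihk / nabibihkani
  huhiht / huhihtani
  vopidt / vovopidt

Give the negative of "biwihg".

"biwihg" has second-to-last letter 'h'. The stems whose second-to-last letter is 'h' (milhihl → milhihlani, huhiht → huhihtani, nabibihk → nabibihkani) add -ani.
The other patterns: stems whose second-to-last letter is 'd' or 'l' repeat the first consonant+vowel as a prefix; stems whose second-to-last letter is 'n' add pi- … -ish around the stem; stems whose second-to-last letter is 's' or 'z' add no- … -um around the stem.
So biwihg → biwihgani.

biwihgani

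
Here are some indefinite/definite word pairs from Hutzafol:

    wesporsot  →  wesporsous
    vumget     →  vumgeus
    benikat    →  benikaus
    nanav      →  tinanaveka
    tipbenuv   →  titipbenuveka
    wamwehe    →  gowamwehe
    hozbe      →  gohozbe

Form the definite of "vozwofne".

benikat and nanav both have last vowel 'a' yet inflect differently (benikaus, tinanaveka), so the last vowel is not what conditions the rule; the final letter is.
"vozwofne" ends in -e. The stems ending in -e (wamwehe → gowamwehe, hozbe → gohozbe) add the prefix go-.
So vozwofne → govozwofne.

govozwofne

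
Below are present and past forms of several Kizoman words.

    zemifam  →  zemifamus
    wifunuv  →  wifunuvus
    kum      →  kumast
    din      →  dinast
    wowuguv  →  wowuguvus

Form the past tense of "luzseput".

kum and zemifam both end in -m yet inflect differently (kumast, zemifamus), so the final letter is not what conditions the rule; the number of vowels is.
"luzseput" has 3 vowels. The stems with 3 vowels (zemifam → zemifamus, wowuguv → wowuguvus, wifunuv → wifunuvus) add -us.
So luzseput → luzseputus.

luzseputus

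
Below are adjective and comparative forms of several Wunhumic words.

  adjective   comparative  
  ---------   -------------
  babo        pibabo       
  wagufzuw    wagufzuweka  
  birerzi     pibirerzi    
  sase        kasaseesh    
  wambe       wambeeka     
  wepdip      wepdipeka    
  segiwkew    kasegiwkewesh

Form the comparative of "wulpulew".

wulpuleweka

"wulpulew" begins with w-. The stems beginning with w- (wagufzuw → wagufzuweka, wambe → wambeeka, wepdip → wepdipeka) add -eka.
So wulpulew → wulpuleweka.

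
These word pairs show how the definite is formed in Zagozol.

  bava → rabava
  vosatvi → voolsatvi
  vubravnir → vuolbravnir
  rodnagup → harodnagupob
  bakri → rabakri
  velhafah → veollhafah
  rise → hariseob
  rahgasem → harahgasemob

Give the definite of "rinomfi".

harinomfiob

vosatvi and bakri both end in -i yet inflect differently (voolsatvi, rabakri), so the final letter is not what conditions the rule; the first letter is.
"rinomfi" begins with r-. The stems beginning with r- (rise → hariseob, rodnagup → harodnagupob, rahgasem → harahgasemob) add ha- … -ob around the stem.
So rinomfi → harinomfiob.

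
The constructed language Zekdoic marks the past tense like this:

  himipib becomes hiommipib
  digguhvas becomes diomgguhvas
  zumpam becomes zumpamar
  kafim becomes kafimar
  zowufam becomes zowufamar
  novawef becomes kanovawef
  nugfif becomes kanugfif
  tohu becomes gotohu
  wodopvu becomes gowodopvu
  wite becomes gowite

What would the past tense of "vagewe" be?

govagewe

digguhvas and zumpam both have last vowel 'a' yet inflect differently (diomgguhvas, zumpamar), so the last vowel is not what conditions the rule; the final letter is.
"vagewe" ends in -e. The one such stem in the data (wite → gowite) adds the prefix go-, so the same rule applies.
The other patterns: stems ending in -b or -s insert -om- after the first vowel; stems ending in -m add -ar; stems ending in -f add the prefix ka-.
So vagewe → govagewe.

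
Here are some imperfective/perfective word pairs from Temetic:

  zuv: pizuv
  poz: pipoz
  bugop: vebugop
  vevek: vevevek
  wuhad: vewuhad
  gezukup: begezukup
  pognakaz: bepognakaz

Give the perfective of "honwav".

vehonwav

bugop and gezukup both end in -p yet inflect differently (vebugop, begezukup), so the final letter is not what conditions the rule; the number of vowels is.
"honwav" has 2 vowels. The stems with 2 vowels (bugop → vebugop, vevek → vevevek, wuhad → vewuhad) add the prefix ve-.
So honwav → vehonwav.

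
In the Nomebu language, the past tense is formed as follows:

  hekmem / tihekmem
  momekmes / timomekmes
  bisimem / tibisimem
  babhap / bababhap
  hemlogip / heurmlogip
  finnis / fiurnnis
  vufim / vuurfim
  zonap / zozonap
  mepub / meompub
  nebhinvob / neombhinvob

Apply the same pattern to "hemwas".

hekmem and vufim both end in -m yet inflect differently (tihekmem, vuurfim), so the final letter is not what conditions the rule; the last vowel is.
"hemwas" has last vowel 'a'. The stems whose last vowel is 'a' (babhap → bababhap, zonap → zozonap) repeat the first consonant+vowel as a prefix.
So hemwas → hehemwas.

hehemwas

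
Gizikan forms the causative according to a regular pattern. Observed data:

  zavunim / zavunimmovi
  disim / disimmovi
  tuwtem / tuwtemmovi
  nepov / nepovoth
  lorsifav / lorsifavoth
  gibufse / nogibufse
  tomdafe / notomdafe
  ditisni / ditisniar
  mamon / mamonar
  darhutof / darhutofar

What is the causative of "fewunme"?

nofewunme

"fewunme" ends in -e. The stems ending in -e (gibufse → nogibufse, tomdafe → notomdafe) add the prefix no-.
The other patterns: stems ending in -m double the final consonant and add -ovi; stems ending in -v add -oth; stems ending in -f, -i or -n add -ar.
So fewunme → nofewunme.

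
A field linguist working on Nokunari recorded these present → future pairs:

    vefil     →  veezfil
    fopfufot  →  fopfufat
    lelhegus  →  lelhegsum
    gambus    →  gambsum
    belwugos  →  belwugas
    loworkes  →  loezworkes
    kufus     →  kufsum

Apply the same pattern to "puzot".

belwugos and kufus both end in -s yet inflect differently (belwugas, kufsum), so the final letter is not what conditions the rule; the last vowel is.
"puzot" has last vowel 'o'. The stems whose last vowel is 'o' (belwugos → belwugas, fopfufot → fopfufat) change the last vowel to 'a'.
So puzot → puzat.

puzat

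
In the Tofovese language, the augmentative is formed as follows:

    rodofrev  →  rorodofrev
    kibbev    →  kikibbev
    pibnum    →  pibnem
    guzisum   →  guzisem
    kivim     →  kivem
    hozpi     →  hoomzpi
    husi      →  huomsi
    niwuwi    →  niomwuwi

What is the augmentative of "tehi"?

kivim and hozpi both have last vowel 'i' yet inflect differently (kivem, hoomzpi), so the last vowel is not what conditions the rule; the final letter is.
"tehi" ends in -i. The stems ending in -i (hozpi → hoomzpi, husi → huomsi, niwuwi → niomwuwi) insert -om- after the first vowel.
The other patterns: stems ending in -v repeat the first consonant+vowel as a prefix; stems ending in -m change the last vowel to 'e'.
So tehi → teomhi.

teomhi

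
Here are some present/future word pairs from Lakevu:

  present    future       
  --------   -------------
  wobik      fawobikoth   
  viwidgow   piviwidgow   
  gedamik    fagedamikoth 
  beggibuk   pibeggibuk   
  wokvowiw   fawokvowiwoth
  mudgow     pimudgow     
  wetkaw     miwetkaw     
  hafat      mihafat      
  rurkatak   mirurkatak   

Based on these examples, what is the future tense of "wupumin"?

wobik and rurkatak both end in -k yet inflect differently (fawobikoth, mirurkatak), so the final letter is not what conditions the rule; the last vowel is.
"wupumin" has last vowel 'i'. The stems whose last vowel is 'i' (wobik → fawobikoth, gedamik → fagedamikoth, wokvowiw → fawokvowiwoth) add fa- … -oth around the stem.
The other patterns: stems whose last vowel is 'a' add the prefix mi-; stems whose last vowel is 'o' or 'u' add the prefix pi-.
So wupumin → fawupuminoth.

fawupuminoth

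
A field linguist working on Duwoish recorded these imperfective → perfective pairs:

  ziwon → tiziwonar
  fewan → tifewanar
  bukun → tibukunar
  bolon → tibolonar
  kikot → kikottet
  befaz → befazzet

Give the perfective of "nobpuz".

"nobpuz" ends in -z. The one such stem in the data (befaz → befazzet) doubles the final consonant and adds -et (as does kikot), so the same rule applies.
The other pattern: stems ending in -n add ti- … -ar around the stem.
So nobpuz → nobpuzzet.

nobpuzzet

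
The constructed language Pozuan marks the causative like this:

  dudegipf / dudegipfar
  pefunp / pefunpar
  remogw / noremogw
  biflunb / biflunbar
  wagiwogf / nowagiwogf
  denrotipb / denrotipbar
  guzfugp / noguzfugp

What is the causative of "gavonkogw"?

guzfugp and pefunp both end in -p yet inflect differently (noguzfugp, pefunpar), so the final letter is not what conditions the rule; the second-to-last letter is.
"gavonkogw" has second-to-last letter 'g'. The stems whose second-to-last letter is 'g' (guzfugp → noguzfugp, wagiwogf → nowagiwogf, remogw → noremogw) add the prefix no-.
The other pattern: stems whose second-to-last letter is 'n' or 'p' add -ar.
So gavonkogw → nogavonkogw.

nogavonkogw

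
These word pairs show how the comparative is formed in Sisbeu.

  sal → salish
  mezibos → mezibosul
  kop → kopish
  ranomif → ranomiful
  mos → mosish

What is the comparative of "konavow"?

konavowul

mezibos and mos both end in -s yet inflect differently (mezibosul, mosish), so the final letter is not what conditions the rule; the number of vowels is.
"konavow" has 3 vowels. The stems with 3 vowels (ranomif → ranomiful, mezibos → mezibosul) add -ul.
The other pattern: stems with 1 vowel add -ish.
So konavow → konavowul.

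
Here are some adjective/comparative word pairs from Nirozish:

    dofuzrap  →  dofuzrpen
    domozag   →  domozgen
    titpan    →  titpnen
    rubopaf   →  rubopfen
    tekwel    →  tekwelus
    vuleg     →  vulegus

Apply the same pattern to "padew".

padewus

domozag and vuleg both end in -g yet inflect differently (domozgen, vulegus), so the final letter is not what conditions the rule; the last vowel is.
"padew" has last vowel 'e'. The stems whose last vowel is 'e' (tekwel → tekwelus, vuleg → vulegus) add -us.
So padew → padewus.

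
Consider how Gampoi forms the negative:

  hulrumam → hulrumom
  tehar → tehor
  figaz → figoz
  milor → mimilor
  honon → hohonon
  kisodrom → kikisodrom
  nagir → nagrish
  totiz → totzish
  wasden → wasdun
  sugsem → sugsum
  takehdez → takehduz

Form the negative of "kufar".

kufor

tehar and milor both end in -r yet inflect differently (tehor, mimilor), so the final letter is not what conditions the rule; the last vowel is.
"kufar" has last vowel 'a'. The stems whose last vowel is 'a' (hulrumam → hulrumom, tehar → tehor, figaz → figoz) change the last vowel to 'o'.
So kufar → kufor.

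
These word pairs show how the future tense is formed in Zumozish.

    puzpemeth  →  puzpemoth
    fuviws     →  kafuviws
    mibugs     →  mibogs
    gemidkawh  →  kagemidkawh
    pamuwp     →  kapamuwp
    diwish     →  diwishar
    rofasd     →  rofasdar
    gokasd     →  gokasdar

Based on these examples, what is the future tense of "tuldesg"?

"tuldesg" has second-to-last letter 's'. The stems whose second-to-last letter is 's' (diwish → diwishar, gokasd → gokasdar, rofasd → rofasdar) add -ar.
So tuldesg → tuldesgar.

tuldesgar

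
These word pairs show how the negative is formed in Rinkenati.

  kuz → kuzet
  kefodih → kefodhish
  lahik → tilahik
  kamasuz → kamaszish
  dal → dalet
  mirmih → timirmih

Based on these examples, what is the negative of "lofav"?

"lofav" has 2 vowels. The stems with 2 vowels (mirmih → timirmih, lahik → tilahik) add the prefix ti-.
So lofav → tilofav.

tilofav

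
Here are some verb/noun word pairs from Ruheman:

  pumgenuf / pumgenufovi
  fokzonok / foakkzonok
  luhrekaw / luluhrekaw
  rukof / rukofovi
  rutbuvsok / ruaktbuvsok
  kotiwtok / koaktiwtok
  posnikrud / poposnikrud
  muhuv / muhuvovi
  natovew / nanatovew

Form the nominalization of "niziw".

rutbuvsok and rukof both have last vowel 'o' yet inflect differently (ruaktbuvsok, rukofovi), so the last vowel is not what conditions the rule; the final letter is.
"niziw" ends in -w. The stems ending in -w (luhrekaw → luluhrekaw, natovew → nanatovew) repeat the first consonant+vowel as a prefix.
The other patterns: stems ending in -k insert -ak- after the first vowel; stems ending in -f or -v add -ovi.
So niziw → niniziw.

niniziw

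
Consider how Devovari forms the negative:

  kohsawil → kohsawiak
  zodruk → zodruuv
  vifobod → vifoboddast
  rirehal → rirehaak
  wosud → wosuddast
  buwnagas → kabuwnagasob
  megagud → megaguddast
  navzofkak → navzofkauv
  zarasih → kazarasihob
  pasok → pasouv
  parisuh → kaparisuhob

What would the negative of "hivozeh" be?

vifobod and pasok both have last vowel 'o' yet inflect differently (vifoboddast, pasouv), so the last vowel is not what conditions the rule; the final letter is.
"hivozeh" ends in -h. The stems ending in -h (zarasih → kazarasihob, parisuh → kaparisuhob) add ka- … -ob around the stem.
The other patterns: stems ending in -d double the final consonant and add -ast; stems ending in -k drop the final letter and add -uv; stems ending in -l drop the final letter and add -ak.
So hivozeh → kahivozehob.

kahivozehob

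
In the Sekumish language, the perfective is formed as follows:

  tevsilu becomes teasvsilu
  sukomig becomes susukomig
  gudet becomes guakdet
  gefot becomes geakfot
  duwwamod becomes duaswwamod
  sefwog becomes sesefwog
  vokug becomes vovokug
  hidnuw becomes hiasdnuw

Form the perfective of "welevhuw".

weaslevhuw

gefot and sefwog both have last vowel 'o' yet inflect differently (geakfot, sesefwog), so the last vowel is not what conditions the rule; the final letter is.
"welevhuw" ends in -w. The one such stem in the data (hidnuw → hiasdnuw) inserts -as- after the first vowel (as do tevsilu, duwwamod), so the same rule applies.
So welevhuw → weaslevhuw.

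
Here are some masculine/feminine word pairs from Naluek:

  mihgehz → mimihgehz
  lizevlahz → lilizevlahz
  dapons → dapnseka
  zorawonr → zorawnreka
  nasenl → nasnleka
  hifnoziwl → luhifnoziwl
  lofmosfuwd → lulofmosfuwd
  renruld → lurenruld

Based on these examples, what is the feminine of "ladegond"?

nasenl and hifnoziwl both end in -l yet inflect differently (nasnleka, luhifnoziwl), so the final letter is not what conditions the rule; the second-to-last letter is.
"ladegond" has second-to-last letter 'n'. The stems whose second-to-last letter is 'n' (dapons → dapnseka, zorawonr → zorawnreka, nasenl → nasnleka) delete the last vowel and add -eka.
The other patterns: stems whose second-to-last letter is 'h' repeat the first consonant+vowel as a prefix; stems whose second-to-last letter is 'l' or 'w' add the prefix lu-.
So ladegond → ladegndeka.

ladegndeka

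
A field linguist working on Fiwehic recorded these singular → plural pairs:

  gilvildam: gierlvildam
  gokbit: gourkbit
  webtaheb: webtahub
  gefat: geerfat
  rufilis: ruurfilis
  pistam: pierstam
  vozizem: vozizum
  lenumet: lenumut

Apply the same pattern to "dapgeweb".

"dapgeweb" has last vowel 'e'. The stems whose last vowel is 'e' (vozizem → vozizum, webtaheb → webtahub, lenumet → lenumut) change the last vowel to 'u'.
The other patterns: stems whose last vowel is 'a' insert -er- after the first vowel; stems whose last vowel is 'i' insert -ur- after the first vowel.
So dapgeweb → dapgewub.

dapgewub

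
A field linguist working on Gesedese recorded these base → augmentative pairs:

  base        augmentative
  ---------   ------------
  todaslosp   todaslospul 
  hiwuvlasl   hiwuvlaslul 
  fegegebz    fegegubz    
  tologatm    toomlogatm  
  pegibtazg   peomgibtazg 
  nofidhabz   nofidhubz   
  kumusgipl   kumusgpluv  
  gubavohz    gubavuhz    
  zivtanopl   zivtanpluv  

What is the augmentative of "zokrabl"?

hiwuvlasl and kumusgipl both end in -l yet inflect differently (hiwuvlaslul, kumusgpluv), so the final letter is not what conditions the rule; the second-to-last letter is.
"zokrabl" has second-to-last letter 'b'. The stems whose second-to-last letter is 'b' (nofidhabz → nofidhubz, fegegebz → fegegubz) change the last vowel to 'u'.
The other patterns: stems whose second-to-last letter is 's' add -ul; stems whose second-to-last letter is 't' or 'z' insert -om- after the first vowel; stems whose second-to-last letter is 'p' delete the last vowel and add -uv.
So zokrabl → zokrubl.

zokrubl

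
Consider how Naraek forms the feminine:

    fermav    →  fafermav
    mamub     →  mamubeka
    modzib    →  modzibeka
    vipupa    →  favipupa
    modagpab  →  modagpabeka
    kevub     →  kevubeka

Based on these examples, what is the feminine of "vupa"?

"vupa" ends in -a. The one such stem in the data (vipupa → favipupa) adds the prefix fa-, so the same rule applies.
The other pattern: stems ending in -b add -eka.
So vupa → favupa.

favupa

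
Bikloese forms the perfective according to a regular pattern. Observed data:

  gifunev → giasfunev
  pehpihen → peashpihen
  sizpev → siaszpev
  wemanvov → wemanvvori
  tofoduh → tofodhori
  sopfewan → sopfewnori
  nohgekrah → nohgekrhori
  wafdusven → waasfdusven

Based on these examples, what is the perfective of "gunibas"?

gifunev and wemanvov both end in -v yet inflect differently (giasfunev, wemanvvori), so the final letter is not what conditions the rule; the last vowel is.
"gunibas" has last vowel 'a'. The stems whose last vowel is 'a' (nohgekrah → nohgekrhori, sopfewan → sopfewnori) delete the last vowel and add -ori.
The other pattern: stems whose last vowel is 'e' insert -as- after the first vowel.
So gunibas → gunibsori.

gunibsori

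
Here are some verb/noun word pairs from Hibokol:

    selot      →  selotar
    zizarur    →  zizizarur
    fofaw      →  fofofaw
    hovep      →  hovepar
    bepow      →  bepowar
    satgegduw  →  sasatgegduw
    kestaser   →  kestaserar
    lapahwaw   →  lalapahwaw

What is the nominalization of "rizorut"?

ririzorut

lapahwaw and bepow both end in -w yet inflect differently (lalapahwaw, bepowar), so the final letter is not what conditions the rule; the last vowel is.
"rizorut" has last vowel 'u'. The stems whose last vowel is 'u' (zizarur → zizizarur, satgegduw → sasatgegduw) repeat the first consonant+vowel as a prefix.
The other pattern: stems whose last vowel is 'e' or 'o' add -ar.
So rizorut → ririzorut.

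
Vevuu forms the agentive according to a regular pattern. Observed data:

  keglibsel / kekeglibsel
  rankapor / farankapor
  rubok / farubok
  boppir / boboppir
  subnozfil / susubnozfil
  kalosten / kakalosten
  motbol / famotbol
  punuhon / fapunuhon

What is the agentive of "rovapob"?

"rovapob" has last vowel 'o'. The stems whose last vowel is 'o' (punuhon → fapunuhon, motbol → famotbol, rankapor → farankapor) add the prefix fa-.
So rovapob → farovapob.

farovapob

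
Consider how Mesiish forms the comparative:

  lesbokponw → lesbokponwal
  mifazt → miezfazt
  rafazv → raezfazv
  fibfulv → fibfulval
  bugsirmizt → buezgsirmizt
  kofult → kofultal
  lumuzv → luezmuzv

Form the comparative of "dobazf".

doezbazf

rafazv and fibfulv both end in -v yet inflect differently (raezfazv, fibfulval), so the final letter is not what conditions the rule; the second-to-last letter is.
"dobazf" has second-to-last letter 'z'. The stems whose second-to-last letter is 'z' (rafazv → raezfazv, bugsirmizt → buezgsirmizt, mifazt → miezfazt) insert -ez- after the first vowel.
The other pattern: stems whose second-to-last letter is 'l' or 'n' add -al.
So dobazf → doezbazf.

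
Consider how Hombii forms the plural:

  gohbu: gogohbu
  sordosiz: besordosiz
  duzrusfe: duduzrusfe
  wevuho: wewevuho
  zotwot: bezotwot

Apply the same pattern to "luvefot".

beluvefot

zotwot and wevuho both have last vowel 'o' yet inflect differently (bezotwot, wewevuho), so the last vowel is not what conditions the rule; whether the stem ends in a vowel or a consonant is.
"luvefot" ends in a consonant. The stems ending in a consonant (sordosiz → besordosiz, zotwot → bezotwot) add the prefix be-.
The other pattern: stems ending in a vowel repeat the first consonant+vowel as a prefix.
So luvefot → beluvefot.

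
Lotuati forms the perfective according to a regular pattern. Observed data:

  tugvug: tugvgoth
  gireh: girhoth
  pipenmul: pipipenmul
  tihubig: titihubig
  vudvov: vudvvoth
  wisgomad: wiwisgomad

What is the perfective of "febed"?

tihubig and tugvug both end in -g yet inflect differently (titihubig, tugvgoth), so the final letter is not what conditions the rule; the number of vowels is.
"febed" has 2 vowels. The stems with 2 vowels (gireh → girhoth, vudvov → vudvvoth, tugvug → tugvgoth) delete the last vowel and add -oth.
The other pattern: stems with 3 vowels repeat the first consonant+vowel as a prefix.
So febed → febdoth.

febdoth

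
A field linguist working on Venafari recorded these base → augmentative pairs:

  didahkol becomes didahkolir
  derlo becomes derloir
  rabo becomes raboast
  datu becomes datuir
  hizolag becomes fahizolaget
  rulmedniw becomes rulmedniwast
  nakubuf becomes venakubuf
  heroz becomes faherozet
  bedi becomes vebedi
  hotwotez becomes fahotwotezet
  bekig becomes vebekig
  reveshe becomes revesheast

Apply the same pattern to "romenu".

romenuast

rabo and derlo both end in -o yet inflect differently (raboast, derloir), so the final letter is not what conditions the rule; the first letter is.
"romenu" begins with r-. The stems beginning with r- (reveshe → revesheast, rabo → raboast, rulmedniw → rulmedniwast) add -ast.
So romenu → romenuast.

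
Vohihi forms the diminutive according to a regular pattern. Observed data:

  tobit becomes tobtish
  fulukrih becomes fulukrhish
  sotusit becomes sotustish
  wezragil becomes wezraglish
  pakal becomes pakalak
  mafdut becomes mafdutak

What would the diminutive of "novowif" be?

novowfish

wezragil and pakal both end in -l yet inflect differently (wezraglish, pakalak), so the final letter is not what conditions the rule; the last vowel is.
"novowif" has last vowel 'i'. The stems whose last vowel is 'i' (tobit → tobtish, fulukrih → fulukrhish, sotusit → sotustish) delete the last vowel and add -ish.
The other pattern: stems whose last vowel is 'a' or 'u' add -ak.
So novowif → novowfish.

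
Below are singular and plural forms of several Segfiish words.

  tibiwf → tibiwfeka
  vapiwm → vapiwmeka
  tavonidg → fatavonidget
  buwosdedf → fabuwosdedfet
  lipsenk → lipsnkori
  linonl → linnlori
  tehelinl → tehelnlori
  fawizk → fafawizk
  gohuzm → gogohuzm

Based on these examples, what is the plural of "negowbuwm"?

negowbuwmeka

tibiwf and buwosdedf both end in -f yet inflect differently (tibiwfeka, fabuwosdedfet), so the final letter is not what conditions the rule; the second-to-last letter is.
"negowbuwm" has second-to-last letter 'w'. The stems whose second-to-last letter is 'w' (tibiwf → tibiwfeka, vapiwm → vapiwmeka) add -eka.
The other patterns: stems whose second-to-last letter is 'd' add fa- … -et around the stem; stems whose second-to-last letter is 'n' delete the last vowel and add -ori; stems whose second-to-last letter is 'z' repeat the first consonant+vowel as a prefix.
So negowbuwm → negowbuwmeka.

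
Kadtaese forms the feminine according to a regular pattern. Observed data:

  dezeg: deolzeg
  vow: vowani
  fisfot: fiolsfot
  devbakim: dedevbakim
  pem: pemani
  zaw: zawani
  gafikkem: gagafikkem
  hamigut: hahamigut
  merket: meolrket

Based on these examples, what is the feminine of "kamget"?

pem and gafikkem both end in -m yet inflect differently (pemani, gagafikkem), so the final letter is not what conditions the rule; the number of vowels is.
"kamget" has 2 vowels. The stems with 2 vowels (merket → meolrket, fisfot → fiolsfot, dezeg → deolzeg) insert -ol- after the first vowel.
The other patterns: stems with 1 vowel add -ani; stems with 3 vowels repeat the first consonant+vowel as a prefix.
So kamget → kaolmget.

kaolmget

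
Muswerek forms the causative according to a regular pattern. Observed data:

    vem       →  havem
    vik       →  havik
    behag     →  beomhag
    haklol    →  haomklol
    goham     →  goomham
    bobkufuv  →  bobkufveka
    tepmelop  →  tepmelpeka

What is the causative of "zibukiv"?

vem and goham both end in -m yet inflect differently (havem, goomham), so the final letter is not what conditions the rule; the number of vowels is.
"zibukiv" has 3 vowels. The stems with 3 vowels (bobkufuv → bobkufveka, tepmelop → tepmelpeka) delete the last vowel and add -eka.
So zibukiv → zibukveka.

zibukveka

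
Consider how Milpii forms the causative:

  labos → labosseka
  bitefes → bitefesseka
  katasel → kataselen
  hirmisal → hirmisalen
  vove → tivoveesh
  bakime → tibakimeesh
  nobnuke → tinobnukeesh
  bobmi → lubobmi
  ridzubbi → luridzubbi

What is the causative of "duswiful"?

duswifulen

"duswiful" ends in -l. The stems ending in -l (katasel → kataselen, hirmisal → hirmisalen) add -en.
So duswiful → duswifulen.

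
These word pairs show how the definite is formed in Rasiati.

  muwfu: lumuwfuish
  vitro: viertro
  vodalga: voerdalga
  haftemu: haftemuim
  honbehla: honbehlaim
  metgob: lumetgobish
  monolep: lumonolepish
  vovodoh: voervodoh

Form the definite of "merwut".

vodalga and honbehla both end in -a yet inflect differently (voerdalga, honbehlaim), so the final letter is not what conditions the rule; the first letter is.
"merwut" begins with m-. The stems beginning with m- (muwfu → lumuwfuish, metgob → lumetgobish, monolep → lumonolepish) add lu- … -ish around the stem.
The other patterns: stems beginning with v- insert -er- after the first vowel; stems beginning with h- add -im.
So merwut → lumerwutish.

lumerwutish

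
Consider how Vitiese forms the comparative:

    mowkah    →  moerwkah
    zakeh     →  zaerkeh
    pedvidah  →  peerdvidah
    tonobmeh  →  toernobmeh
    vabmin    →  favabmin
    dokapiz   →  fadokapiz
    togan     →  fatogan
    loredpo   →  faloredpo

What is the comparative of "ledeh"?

mowkah and togan both have last vowel 'a' yet inflect differently (moerwkah, fatogan), so the last vowel is not what conditions the rule; the final letter is.
"ledeh" ends in -h. The stems ending in -h (mowkah → moerwkah, zakeh → zaerkeh, pedvidah → peerdvidah) insert -er- after the first vowel.
The other pattern: stems ending in -n, -o or -z add the prefix fa-.
So ledeh → leerdeh.

leerdeh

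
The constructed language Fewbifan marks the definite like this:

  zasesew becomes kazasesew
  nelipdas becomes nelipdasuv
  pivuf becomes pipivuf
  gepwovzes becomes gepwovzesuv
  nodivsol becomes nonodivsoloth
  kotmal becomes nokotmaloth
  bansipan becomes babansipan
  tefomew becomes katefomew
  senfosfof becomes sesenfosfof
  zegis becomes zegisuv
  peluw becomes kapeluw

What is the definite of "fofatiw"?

kafofatiw

kotmal and nelipdas both have last vowel 'a' yet inflect differently (nokotmaloth, nelipdasuv), so the last vowel is not what conditions the rule; the final letter is.
"fofatiw" ends in -w. The stems ending in -w (zasesew → kazasesew, peluw → kapeluw, tefomew → katefomew) add the prefix ka-.
So fofatiw → kafofatiw.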